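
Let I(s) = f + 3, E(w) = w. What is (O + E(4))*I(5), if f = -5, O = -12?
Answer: 16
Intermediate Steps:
I(s) = -2 (I(s) = -5 + 3 = -2)
(O + E(4))*I(5) = (-12 + 4)*(-2) = -8*(-2) = 16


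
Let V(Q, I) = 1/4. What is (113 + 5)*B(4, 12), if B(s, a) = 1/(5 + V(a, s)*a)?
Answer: 59/4 ≈ 14.750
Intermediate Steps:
V(Q, I) = ¼
B(s, a) = 1/(5 + a/4)
(113 + 5)*B(4, 12) = (113 + 5)*(4/(20 + 12)) = 118*(4/32) = 118*(4*(1/32)) = 118*(⅛) = 59/4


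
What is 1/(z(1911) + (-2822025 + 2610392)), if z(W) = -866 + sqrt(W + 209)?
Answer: -212499/45155822881 - 2*sqrt(530)/45155822881 ≈ -4.7069e-6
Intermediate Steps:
z(W) = -866 + sqrt(209 + W)
1/(z(1911) + (-2822025 + 2610392)) = 1/((-866 + sqrt(209 + 1911)) + (-2822025 + 2610392)) = 1/((-866 + sqrt(2120)) - 211633) = 1/((-866 + 2*sqrt(530)) - 211633) = 1/(-212499 + 2*sqrt(530))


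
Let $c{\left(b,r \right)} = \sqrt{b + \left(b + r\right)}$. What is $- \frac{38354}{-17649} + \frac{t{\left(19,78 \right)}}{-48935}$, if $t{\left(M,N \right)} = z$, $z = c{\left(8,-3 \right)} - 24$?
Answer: $\frac{1877276566}{863653815} - \frac{\sqrt{13}}{48935} \approx 2.1736$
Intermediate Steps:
$c{\left(b,r \right)} = \sqrt{r + 2 b}$
$z = -24 + \sqrt{13}$ ($z = \sqrt{-3 + 2 \cdot 8} - 24 = \sqrt{-3 + 16} - 24 = \sqrt{13} - 24 = -24 + \sqrt{13} \approx -20.394$)
$t{\left(M,N \right)} = -24 + \sqrt{13}$
$- \frac{38354}{-17649} + \frac{t{\left(19,78 \right)}}{-48935} = - \frac{38354}{-17649} + \frac{-24 + \sqrt{13}}{-48935} = \left(-38354\right) \left(- \frac{1}{17649}\right) + \left(-24 + \sqrt{13}\right) \left(- \frac{1}{48935}\right) = \frac{38354}{17649} + \left(\frac{24}{48935} - \frac{\sqrt{13}}{48935}\right) = \frac{1877276566}{863653815} - \frac{\sqrt{13}}{48935}$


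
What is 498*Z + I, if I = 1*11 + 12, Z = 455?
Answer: 226613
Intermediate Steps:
I = 23 (I = 11 + 12 = 23)
498*Z + I = 498*455 + 23 = 226590 + 23 = 226613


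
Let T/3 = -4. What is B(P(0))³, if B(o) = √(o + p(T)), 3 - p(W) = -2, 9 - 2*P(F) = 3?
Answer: 16*√2 ≈ 22.627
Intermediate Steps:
T = -12 (T = 3*(-4) = -12)
P(F) = 3 (P(F) = 9/2 - ½*3 = 9/2 - 3/2 = 3)
p(W) = 5 (p(W) = 3 - 1*(-2) = 3 + 2 = 5)
B(o) = √(5 + o) (B(o) = √(o + 5) = √(5 + o))
B(P(0))³ = (√(5 + 3))³ = (√8)³ = (2*√2)³ = 16*√2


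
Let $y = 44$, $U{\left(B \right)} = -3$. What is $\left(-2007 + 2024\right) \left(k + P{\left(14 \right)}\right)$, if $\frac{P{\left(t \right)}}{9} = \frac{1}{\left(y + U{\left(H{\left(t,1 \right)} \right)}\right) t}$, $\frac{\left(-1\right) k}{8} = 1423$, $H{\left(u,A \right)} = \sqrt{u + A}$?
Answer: $- \frac{111084919}{574} \approx -1.9353 \cdot 10^{5}$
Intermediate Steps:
$H{\left(u,A \right)} = \sqrt{A + u}$
$k = -11384$ ($k = \left(-8\right) 1423 = -11384$)
$P{\left(t \right)} = \frac{9}{41 t}$ ($P{\left(t \right)} = 9 \frac{1}{\left(44 - 3\right) t} = 9 \frac{1}{41 t} = \frac{9}{41 t}$)
$\left(-2007 + 2024\right) \left(k + P{\left(14 \right)}\right) = \left(-2007 + 2024\right) \left(-11384 + \frac{9}{41 \cdot 14}\right) = 17 \left(-11384 + \frac{9}{41} \cdot \frac{1}{14}\right) = 17 \left(-11384 + \frac{9}{574}\right) = 17 \left(- \frac{6534407}{574}\right) = - \frac{111084919}{574}$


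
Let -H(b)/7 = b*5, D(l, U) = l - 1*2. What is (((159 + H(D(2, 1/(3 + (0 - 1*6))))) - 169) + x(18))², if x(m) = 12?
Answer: 4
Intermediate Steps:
D(l, U) = -2 + l (D(l, U) = l - 2 = -2 + l)
H(b) = -35*b (H(b) = -7*b*5 = -35*b)
(((159 + H(D(2, 1/(3 + (0 - 1*6))))) - 169) + x(18))² = (((159 - 35*(-2 + 2)) - 169) + 12)² = (((159 - 35*0) - 169) + 12)² = (((159 + 0) - 169) + 12)² = ((159 - 169) + 12)² = (-10 + 12)² = 2² = 4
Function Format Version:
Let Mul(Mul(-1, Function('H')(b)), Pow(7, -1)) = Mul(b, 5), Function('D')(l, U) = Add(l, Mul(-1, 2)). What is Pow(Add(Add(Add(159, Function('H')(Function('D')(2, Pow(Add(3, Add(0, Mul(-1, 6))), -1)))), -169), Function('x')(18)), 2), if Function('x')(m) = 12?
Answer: 4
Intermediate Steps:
Function('D')(l, U) = Add(-2, l) (Function('D')(l, U) = Add(l, -2) = Add(-2, l))
Function('H')(b) = Mul(-35, b) (Function('H')(b) = Mul(-7, Mul(b, 5)) = Mul(-7, Mul(5, b)) = Mul(-35, b))
Pow(Add(Add(Add(159, Function('H')(Function('D')(2, Pow(Add(3, Add(0, Mul(-1, 6))), -1)))), -169), Function('x')(18)), 2) = Pow(Add(Add(Add(159, Mul(-35, Add(-2, 2))), -169), 12), 2) = Pow(Add(Add(Add(159, Mul(-35, 0)), -169), 12), 2) = Pow(Add(Add(Add(159, 0), -169), 12), 2) = Pow(Add(Add(159, -169), 12), 2) = Pow(Add(-10, 12), 2) = Pow(2, 2) = 4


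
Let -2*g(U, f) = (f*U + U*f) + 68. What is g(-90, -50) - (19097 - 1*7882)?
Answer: -15749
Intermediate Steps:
g(U, f) = -34 - U*f (g(U, f) = -((f*U + U*f) + 68)/2 = -((U*f + U*f) + 68)/2 = -(2*U*f + 68)/2 = -(68 + 2*U*f)/2 = -34 - U*f)
g(-90, -50) - (19097 - 1*7882) = (-34 - 1*(-90)*(-50)) - (19097 - 1*7882) = (-34 - 4500) - (19097 - 7882) = -4534 - 1*11215 = -4534 - 11215 = -15749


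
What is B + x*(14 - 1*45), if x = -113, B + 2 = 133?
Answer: 3634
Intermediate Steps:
B = 131 (B = -2 + 133 = 131)
B + x*(14 - 1*45) = 131 - 113*(14 - 1*45) = 131 - 113*(14 - 45) = 131 - 113*(-31) = 131 + 3503 = 3634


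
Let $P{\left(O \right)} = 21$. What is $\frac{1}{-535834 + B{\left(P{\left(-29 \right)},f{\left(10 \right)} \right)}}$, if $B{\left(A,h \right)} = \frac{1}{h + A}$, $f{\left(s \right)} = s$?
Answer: $- \frac{31}{16610853} \approx -1.8663 \cdot 10^{-6}$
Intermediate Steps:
$B{\left(A,h \right)} = \frac{1}{A + h}$
$\frac{1}{-535834 + B{\left(P{\left(-29 \right)},f{\left(10 \right)} \right)}} = \frac{1}{-535834 + \frac{1}{21 + 10}} = \frac{1}{-535834 + \frac{1}{31}} = \frac{1}{- \frac{16610853}{31}} = - \frac{31}{16610853}$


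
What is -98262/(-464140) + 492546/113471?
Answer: 119880093921/26333214970 ≈ 4.5524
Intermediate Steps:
-98262/(-464140) + 492546/113471 = -98262*(-1/464140) + 492546*(1/113471) = 49131/232070 + 492546/113471 = 119880093921/26333214970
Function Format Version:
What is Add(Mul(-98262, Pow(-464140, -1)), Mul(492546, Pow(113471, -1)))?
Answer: Rational(119880093921, 26333214970) ≈ 4.5524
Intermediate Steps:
Add(Mul(-98262, Pow(-464140, -1)), Mul(492546, Pow(113471, -1))) = Add(Mul(-98262, Rational(-1, 464140)), Mul(492546, Rational(1, 113471))) = Add(Rational(49131, 232070), Rational(492546, 113471)) = Rational(119880093921, 26333214970)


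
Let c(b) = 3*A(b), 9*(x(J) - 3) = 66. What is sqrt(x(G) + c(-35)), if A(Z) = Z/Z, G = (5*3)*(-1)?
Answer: 2*sqrt(30)/3 ≈ 3.6515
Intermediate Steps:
G = -15 (G = 15*(-1) = -15)
A(Z) = 1
x(J) = 31/3 (x(J) = 3 + (1/9)*66 = 3 + 22/3 = 31/3)
c(b) = 3 (c(b) = 3*1 = 3)
sqrt(x(G) + c(-35)) = sqrt(31/3 + 3) = sqrt(40/3) = 2*sqrt(30)/3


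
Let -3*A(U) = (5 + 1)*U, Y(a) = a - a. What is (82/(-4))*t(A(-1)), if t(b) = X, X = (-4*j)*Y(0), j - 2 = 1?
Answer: 0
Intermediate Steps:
j = 3 (j = 2 + 1 = 3)
Y(a) = 0
A(U) = -2*U (A(U) = -(5 + 1)*U/3 = -2*U)
X = 0 (X = -4*3*0 = -12*0 = 0)
t(b) = 0
(82/(-4))*t(A(-1)) = (82/(-4))*0 = -¼*82*0 = -41/2*0 = 0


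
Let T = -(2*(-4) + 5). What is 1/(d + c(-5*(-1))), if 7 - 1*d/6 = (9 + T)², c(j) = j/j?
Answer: -1/821 ≈ -0.0012180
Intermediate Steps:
c(j) = 1
T = 3 (T = -(-8 + 5) = -1*(-3) = 3)
d = -822 (d = 42 - 6*(9 + 3)² = 42 - 6*12² = 42 - 6*144 = 42 - 864 = -822)
1/(d + c(-5*(-1))) = 1/(-822 + 1) = 1/(-821) = -1/821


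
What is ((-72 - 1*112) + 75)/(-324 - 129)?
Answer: 109/453 ≈ 0.24062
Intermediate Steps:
((-72 - 1*112) + 75)/(-324 - 129) = ((-72 - 112) + 75)/(-453) = (-184 + 75)*(-1/453) = -109*(-1/453) = 109/453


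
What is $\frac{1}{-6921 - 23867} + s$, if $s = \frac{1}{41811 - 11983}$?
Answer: $\frac{60}{57396529} \approx 1.0454 \cdot 10^{-6}$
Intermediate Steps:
$s = \frac{1}{29828} \approx 3.3526 \cdot 10^{-5}$
$\frac{1}{-6921 - 23867} + s = \frac{1}{-6921 - 23867} + \frac{1}{29828} = \frac{1}{-30788} + \frac{1}{29828} = - \frac{1}{30788} + \frac{1}{29828} = \frac{60}{57396529}$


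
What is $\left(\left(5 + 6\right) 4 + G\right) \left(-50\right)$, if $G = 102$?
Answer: $-7300$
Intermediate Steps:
$\left(\left(5 + 6\right) 4 + G\right) \left(-50\right) = \left(\left(5 + 6\right) 4 + 102\right) \left(-50\right) = \left(11 \cdot 4 + 102\right) \left(-50\right) = \left(44 + 102\right) \left(-50\right) = 146 \left(-50\right) = -7300$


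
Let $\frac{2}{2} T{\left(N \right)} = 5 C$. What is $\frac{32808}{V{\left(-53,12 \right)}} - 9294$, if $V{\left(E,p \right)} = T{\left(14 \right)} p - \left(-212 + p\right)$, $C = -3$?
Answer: $- \frac{38268}{5} \approx -7653.6$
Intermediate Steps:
$T{\left(N \right)} = -15$ ($T{\left(N \right)} = 5 \left(-3\right) = -15$)
$V{\left(E,p \right)} = 212 - 16 p$ ($V{\left(E,p \right)} = - 15 p - \left(-212 + p\right) = 212 - 16 p$)
$\frac{32808}{V{\left(-53,12 \right)}} - 9294 = \frac{32808}{212 - 192} - 9294 = \frac{32808}{20} - 9294 = 32808 \cdot \frac{1}{20} - 9294 = \frac{8202}{5} - 9294 = - \frac{38268}{5}$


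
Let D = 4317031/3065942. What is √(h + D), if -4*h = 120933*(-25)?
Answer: √7104827248315224527/3065942 ≈ 869.39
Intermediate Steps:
D = 4317031/3065942 (D = 4317031*(1/3065942) = 4317031/3065942 ≈ 1.4081)
h = 3023325/4 (h = -120933*(-25)/4 = -¼*(-3023325) = 3023325/4 ≈ 7.5583e+5)
√(h + D) = √(3023325/4 + 4317031/3065942) = √(4634678182637/6131884) = √7104827248315224527/3065942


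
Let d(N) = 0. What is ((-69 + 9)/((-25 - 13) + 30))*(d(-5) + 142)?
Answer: 1065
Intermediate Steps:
((-69 + 9)/((-25 - 13) + 30))*(d(-5) + 142) = ((-69 + 9)/((-25 - 13) + 30))*(0 + 142) = -60/(-38 + 30)*142 = -60/(-8)*142 = -60*(-⅛)*142 = (15/2)*142 = 1065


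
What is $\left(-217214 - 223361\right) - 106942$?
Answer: $-547517$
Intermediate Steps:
$\left(-217214 - 223361\right) - 106942 = -440575 + \left(-126539 + 19597\right) = -440575 - 106942 = -547517$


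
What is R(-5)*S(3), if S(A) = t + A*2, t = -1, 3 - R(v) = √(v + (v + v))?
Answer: 15 - 5*I*√15 ≈ 15.0 - 19.365*I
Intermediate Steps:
R(v) = 3 - √3*√v (R(v) = 3 - √(v + (v + v)) = 3 - √(v + 2*v) = 3 - √(3*v) = 3 - √3*√v)
S(A) = -1 + 2*A (S(A) = -1 + A*2 = -1 + 2*A)
R(-5)*S(3) = (3 - √3*√(-5))*(-1 + 2*3) = (3 - √3*I*√5)*(-1 + 6) = (3 - I*√15)*5 = 15 - 5*I*√15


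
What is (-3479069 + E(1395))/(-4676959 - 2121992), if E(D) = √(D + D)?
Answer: 3479069/6798951 - √310/2266317 ≈ 0.51170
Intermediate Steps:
E(D) = √2*√D (E(D) = √(2*D) = √2*√D)
(-3479069 + E(1395))/(-4676959 - 2121992) = (-3479069 + √2*√1395)/(-4676959 - 2121992) = (-3479069 + √2*(3*√155))/(-6798951) = (-3479069 + 3*√310)*(-1/6798951) = 3479069/6798951 - √310/2266317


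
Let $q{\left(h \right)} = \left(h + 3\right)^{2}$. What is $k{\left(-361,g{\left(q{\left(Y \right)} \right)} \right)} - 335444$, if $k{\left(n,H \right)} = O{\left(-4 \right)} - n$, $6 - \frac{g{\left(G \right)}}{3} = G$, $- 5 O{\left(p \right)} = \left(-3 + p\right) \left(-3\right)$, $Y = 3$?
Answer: $- \frac{1675436}{5} \approx -3.3509 \cdot 10^{5}$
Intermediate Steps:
$q{\left(h \right)} = \left(3 + h\right)^{2}$
$O{\left(p \right)} = - \frac{9}{5} + \frac{3 p}{5}$ ($O{\left(p \right)} = - \frac{\left(-3 + p\right) \left(-3\right)}{5} = - \frac{9 - 3 p}{5} = - \frac{9}{5} + \frac{3 p}{5}$)
$g{\left(G \right)} = 18 - 3 G$
$k{\left(n,H \right)} = - \frac{21}{5} - n$ ($k{\left(n,H \right)} = \left(- \frac{9}{5} + \frac{3}{5} \left(-4\right)\right) - n = \left(- \frac{9}{5} - \frac{12}{5}\right) - n = - \frac{21}{5} - n$)
$k{\left(-361,g{\left(q{\left(Y \right)} \right)} \right)} - 335444 = \left(- \frac{21}{5} - -361\right) - 335444 = \left(- \frac{21}{5} + 361\right) - 335444 = \frac{1784}{5} - 335444 = - \frac{1675436}{5}$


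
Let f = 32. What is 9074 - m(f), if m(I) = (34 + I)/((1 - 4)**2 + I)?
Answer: 371968/41 ≈ 9072.4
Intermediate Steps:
m(I) = (34 + I)/(9 + I) (m(I) = (34 + I)/((-3)**2 + I) = (34 + I)/(9 + I))
9074 - m(f) = 9074 - (34 + 32)/(9 + 32) = 9074 - 66/41 = 371968/41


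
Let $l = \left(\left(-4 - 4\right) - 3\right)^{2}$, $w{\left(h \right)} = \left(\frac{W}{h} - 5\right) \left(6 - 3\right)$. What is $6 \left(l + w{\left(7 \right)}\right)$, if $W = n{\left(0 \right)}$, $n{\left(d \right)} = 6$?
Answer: $\frac{4560}{7} \approx 651.43$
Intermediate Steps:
$W = 6$
$w{\left(h \right)} = -15 + \frac{18}{h}$ ($w{\left(h \right)} = \left(\frac{6}{h} - 5\right) \left(6 - 3\right) = \left(-5 + \frac{6}{h}\right) 3 = -15 + \frac{18}{h}$)
$l = 121$ ($l = \left(-8 - 3\right)^{2} = \left(-11\right)^{2} = 121$)
$6 \left(l + w{\left(7 \right)}\right) = 6 \left(121 - \left(15 - \frac{18}{7}\right)\right) = 6 \left(121 + \left(-15 + 18 \cdot \frac{1}{7}\right)\right) = 6 \left(121 + \left(-15 + \frac{18}{7}\right)\right) = 6 \left(121 - \frac{87}{7}\right) = 6 \cdot \frac{760}{7} = \frac{4560}{7}$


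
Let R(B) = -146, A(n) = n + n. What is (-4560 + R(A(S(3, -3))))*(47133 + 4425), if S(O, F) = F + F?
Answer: -242631948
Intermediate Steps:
S(O, F) = 2*F
A(n) = 2*n
(-4560 + R(A(S(3, -3))))*(47133 + 4425) = (-4560 - 146)*(47133 + 4425) = -4706*51558 = -242631948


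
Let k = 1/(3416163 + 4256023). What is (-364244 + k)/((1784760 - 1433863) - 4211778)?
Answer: 2794547717383/29621397155866 ≈ 0.094342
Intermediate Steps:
k = 1/7672186 ≈ 1.3034e-7
(-364244 + k)/((1784760 - 1433863) - 4211778) = (-364244 + 1/7672186)/((1784760 - 1433863) - 4211778) = -2794547717383/(7672186*(350897 - 4211778)) = -2794547717383/7672186/(-3860881) = -2794547717383/7672186*(-1/3860881) = 2794547717383/29621397155866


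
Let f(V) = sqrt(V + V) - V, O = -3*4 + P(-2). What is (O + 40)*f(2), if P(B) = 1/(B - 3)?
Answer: 0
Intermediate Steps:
P(B) = 1/(-3 + B)
O = -61/5 (O = -3*4 + 1/(-3 - 2) = -12 + 1/(-5) = -12 - 1/5 = -61/5 ≈ -12.200)
f(V) = -V + sqrt(2)*sqrt(V) (f(V) = sqrt(2*V) - V = sqrt(2)*sqrt(V) - V = -V + sqrt(2)*sqrt(V))
(O + 40)*f(2) = (-61/5 + 40)*(-1*2 + sqrt(2)*sqrt(2)) = 139*(-2 + 2)/5 = (139/5)*0 = 0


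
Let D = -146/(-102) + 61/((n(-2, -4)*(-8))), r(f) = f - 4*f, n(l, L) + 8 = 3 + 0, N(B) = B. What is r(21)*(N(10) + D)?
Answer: -555051/680 ≈ -816.25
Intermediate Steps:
n(l, L) = -5 (n(l, L) = -8 + (3 + 0) = -8 + 3 = -5)
r(f) = -3*f
D = 6031/2040 (D = -146/(-102) + 61/((-5*(-8))) = -146*(-1/102) + 61/40 = 73/51 + 61*(1/40) = 73/51 + 61/40 = 6031/2040 ≈ 2.9564)
r(21)*(N(10) + D) = (-3*21)*(10 + 6031/2040) = -63*26431/2040 = -555051/680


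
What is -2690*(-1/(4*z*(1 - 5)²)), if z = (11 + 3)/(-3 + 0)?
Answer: -4035/448 ≈ -9.0067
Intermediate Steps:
z = -14/3 (z = 14/(-3) = 14*(-⅓) = -14/3 ≈ -4.6667)
-2690*(-1/(4*z*(1 - 5)²)) = -2690*3/(56*(1 - 5)²) = -2690/((56/3)*(-4)²) = -2690/((56/3)*16) = -2690/896/3 = -2690*3/896 = -4035/448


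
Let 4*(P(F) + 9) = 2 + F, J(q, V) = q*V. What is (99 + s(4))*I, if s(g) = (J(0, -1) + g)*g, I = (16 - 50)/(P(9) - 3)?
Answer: 15640/37 ≈ 422.70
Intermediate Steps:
J(q, V) = V*q
P(F) = -17/2 + F/4 (P(F) = -9 + (2 + F)/4 = -9 + (1/2 + F/4) = -17/2 + F/4)
I = 136/37 (I = (16 - 50)/((-17/2 + (1/4)*9) - 3) = -34/((-17/2 + 9/4) - 3) = -34/(-25/4 - 3) = -34/(-37/4) = -34*(-4/37) = 136/37 ≈ 3.6757)
s(g) = g**2 (s(g) = (-1*0 + g)*g = (0 + g)*g = g*g = g**2)
(99 + s(4))*I = (99 + 4**2)*(136/37) = (99 + 16)*(136/37) = 115*(136/37) = 15640/37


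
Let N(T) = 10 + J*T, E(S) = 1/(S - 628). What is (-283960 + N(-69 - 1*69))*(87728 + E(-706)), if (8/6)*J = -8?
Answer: -16566763644711/667 ≈ -2.4838e+10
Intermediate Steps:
J = -6 (J = (¾)*(-8) = -6)
E(S) = 1/(-628 + S)
N(T) = 10 - 6*T
(-283960 + N(-69 - 1*69))*(87728 + E(-706)) = (-283960 + (10 - 6*(-69 - 1*69)))*(87728 + 1/(-628 - 706)) = (-283960 + (10 - 6*(-69 - 69)))*(87728 + 1/(-1334)) = (-283960 + (10 - 6*(-138)))*(87728 - 1/1334) = (-283960 + (10 + 828))*(117029151/1334) = (-283960 + 838)*(117029151/1334) = -283122*117029151/1334 = -16566763644711/667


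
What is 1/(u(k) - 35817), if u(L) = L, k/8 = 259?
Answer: -1/33745 ≈ -2.9634e-5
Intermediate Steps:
k = 2072 (k = 8*259 = 2072)
1/(u(k) - 35817) = 1/(2072 - 35817) = 1/(-33745) = -1/33745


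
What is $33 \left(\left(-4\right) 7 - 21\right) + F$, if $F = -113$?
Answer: $-1730$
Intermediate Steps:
$33 \left(\left(-4\right) 7 - 21\right) + F = 33 \left(\left(-4\right) 7 - 21\right) - 113 = 33 \left(-28 - 21\right) - 113 = 33 \left(-49\right) - 113 = -1617 - 113 = -1730$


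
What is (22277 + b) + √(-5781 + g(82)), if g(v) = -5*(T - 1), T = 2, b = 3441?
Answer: 25718 + I*√5786 ≈ 25718.0 + 76.066*I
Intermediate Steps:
g(v) = -5 (g(v) = -5*(2 - 1) = -5*1 = -5)
(22277 + b) + √(-5781 + g(82)) = (22277 + 3441) + √(-5781 - 5) = 25718 + √(-5786) = 25718 + I*√5786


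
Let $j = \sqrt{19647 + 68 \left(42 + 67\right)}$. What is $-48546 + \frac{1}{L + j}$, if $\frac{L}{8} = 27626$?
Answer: $- \frac{2371205533935722}{48844509005} - \frac{\sqrt{27059}}{48844509005} \approx -48546.0$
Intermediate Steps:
$L = 221008$ ($L = 8 \cdot 27626 = 221008$)
$j = \sqrt{27059}$ ($j = \sqrt{19647 + 68 \cdot 109} = \sqrt{19647 + 7412} = \sqrt{27059} \approx 164.5$)
$-48546 + \frac{1}{L + j} = -48546 + \frac{1}{221008 + \sqrt{27059}}$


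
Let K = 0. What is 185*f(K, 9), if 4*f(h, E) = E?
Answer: 1665/4 ≈ 416.25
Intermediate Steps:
f(h, E) = E/4
185*f(K, 9) = 185*((¼)*9) = 185*(9/4) = 1665/4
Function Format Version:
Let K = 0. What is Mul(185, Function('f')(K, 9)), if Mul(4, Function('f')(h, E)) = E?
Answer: Rational(1665, 4) ≈ 416.25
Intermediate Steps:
Function('f')(h, E) = Mul(Rational(1, 4), E)
Mul(185, Function('f')(K, 9)) = Mul(185, Mul(Rational(1, 4), 9)) = Mul(185, Rational(9, 4)) = Rational(1665, 4)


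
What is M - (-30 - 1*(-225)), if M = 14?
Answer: -181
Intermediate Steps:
M - (-30 - 1*(-225)) = 14 - (-30 - 1*(-225)) = 14 - (-30 + 225) = 14 - 1*195 = 14 - 195 = -181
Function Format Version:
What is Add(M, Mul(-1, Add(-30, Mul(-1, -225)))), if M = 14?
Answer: -181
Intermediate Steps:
Add(M, Mul(-1, Add(-30, Mul(-1, -225)))) = Add(14, Mul(-1, Add(-30, Mul(-1, -225)))) = Add(14, Mul(-1, Add(-30, 225))) = Add(14, Mul(-1, 195)) = Add(14, -195) = -181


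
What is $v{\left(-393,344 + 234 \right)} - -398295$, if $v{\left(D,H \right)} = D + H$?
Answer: $398480$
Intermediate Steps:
$v{\left(-393,344 + 234 \right)} - -398295 = \left(-393 + \left(344 + 234\right)\right) - -398295 = \left(-393 + 578\right) + 398295 = 185 + 398295 = 398480$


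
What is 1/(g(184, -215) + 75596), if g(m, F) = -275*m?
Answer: 1/24996 ≈ 4.0006e-5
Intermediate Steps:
1/(g(184, -215) + 75596) = 1/(-275*184 + 75596) = 1/(-50600 + 75596) = 1/24996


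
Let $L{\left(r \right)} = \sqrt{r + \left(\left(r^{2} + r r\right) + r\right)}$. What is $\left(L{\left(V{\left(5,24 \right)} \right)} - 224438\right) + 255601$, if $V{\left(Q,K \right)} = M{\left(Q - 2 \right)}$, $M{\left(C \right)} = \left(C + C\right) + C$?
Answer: $31163 + 6 \sqrt{5} \approx 31176.0$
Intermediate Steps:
$M{\left(C \right)} = 3 C$ ($M{\left(C \right)} = 2 C + C = 3 C$)
$V{\left(Q,K \right)} = -6 + 3 Q$ ($V{\left(Q,K \right)} = 3 \left(Q - 2\right) = 3 \left(-2 + Q\right) = -6 + 3 Q$)
$L{\left(r \right)} = \sqrt{2 r + 2 r^{2}}$ ($L{\left(r \right)} = \sqrt{r + \left(\left(r^{2} + r^{2}\right) + r\right)} = \sqrt{r + \left(2 r^{2} + r\right)} = \sqrt{r + \left(r + 2 r^{2}\right)} = \sqrt{2 r + 2 r^{2}}$)
$\left(L{\left(V{\left(5,24 \right)} \right)} - 224438\right) + 255601 = \left(\sqrt{2} \sqrt{\left(-6 + 3 \cdot 5\right) \left(1 + \left(-6 + 3 \cdot 5\right)\right)} - 224438\right) + 255601 = \left(\sqrt{2} \sqrt{\left(-6 + 15\right) \left(1 + \left(-6 + 15\right)\right)} - 224438\right) + 255601 = \left(\sqrt{2} \sqrt{9 \left(1 + 9\right)} - 224438\right) + 255601 = \left(\sqrt{2} \sqrt{9 \cdot 10} - 224438\right) + 255601 = \left(\sqrt{2} \sqrt{90} - 224438\right) + 255601 = \left(\sqrt{2} \cdot 3 \sqrt{10} - 224438\right) + 255601 = \left(6 \sqrt{5} - 224438\right) + 255601 = \left(-224438 + 6 \sqrt{5}\right) + 255601 = 31163 + 6 \sqrt{5}$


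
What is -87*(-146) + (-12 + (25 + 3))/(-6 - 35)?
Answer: 520766/41 ≈ 12702.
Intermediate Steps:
-87*(-146) + (-12 + (25 + 3))/(-6 - 35) = 12702 + (-12 + 28)/(-41) = 12702 + 16*(-1/41) = 12702 - 16/41 = 520766/41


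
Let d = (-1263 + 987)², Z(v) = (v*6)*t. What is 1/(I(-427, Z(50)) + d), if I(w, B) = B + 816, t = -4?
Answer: 1/75792 ≈ 1.3194e-5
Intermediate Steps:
Z(v) = -24*v (Z(v) = (v*6)*(-4) = (6*v)*(-4) = -24*v)
d = 76176 (d = (-276)² = 76176)
I(w, B) = 816 + B
1/(I(-427, Z(50)) + d) = 1/((816 - 24*50) + 76176) = 1/((816 - 1200) + 76176) = 1/(-384 + 76176) = 1/75792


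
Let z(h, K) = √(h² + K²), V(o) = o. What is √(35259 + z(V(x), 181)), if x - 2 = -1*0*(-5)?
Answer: √(35259 + √32765) ≈ 188.26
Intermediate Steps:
x = 2 (x = 2 - 1*0*(-5) = 2 + 0*(-5) = 2 + 0 = 2)
z(h, K) = √(K² + h²)
√(35259 + z(V(x), 181)) = √(35259 + √(181² + 2²)) = √(35259 + √(32761 + 4)) = √(35259 + √32765)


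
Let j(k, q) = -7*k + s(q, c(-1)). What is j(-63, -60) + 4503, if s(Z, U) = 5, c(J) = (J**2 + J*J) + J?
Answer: 4949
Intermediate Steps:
c(J) = J + 2*J**2 (c(J) = (J**2 + J**2) + J = 2*J**2 + J = J + 2*J**2)
j(k, q) = 5 - 7*k (j(k, q) = -7*k + 5 = 5 - 7*k)
j(-63, -60) + 4503 = (5 - 7*(-63)) + 4503 = (5 + 441) + 4503 = 446 + 4503 = 4949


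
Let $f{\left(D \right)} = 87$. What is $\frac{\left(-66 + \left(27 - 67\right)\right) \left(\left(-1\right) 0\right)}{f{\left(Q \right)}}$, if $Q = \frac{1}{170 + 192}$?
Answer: $0$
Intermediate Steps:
$Q = \frac{1}{362} \approx 0.0027624$
$\frac{\left(-66 + \left(27 - 67\right)\right) \left(\left(-1\right) 0\right)}{f{\left(Q \right)}} = \frac{\left(-66 + \left(27 - 67\right)\right) \left(\left(-1\right) 0\right)}{87} = \left(-66 + \left(27 - 67\right)\right) 0 \cdot \frac{1}{87} = \left(-66 - 40\right) 0 \cdot \frac{1}{87} = \left(-106\right) 0 \cdot \frac{1}{87} = 0 \cdot \frac{1}{87} = 0$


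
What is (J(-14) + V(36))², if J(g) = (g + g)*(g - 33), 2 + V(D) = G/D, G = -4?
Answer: 139830625/81 ≈ 1.7263e+6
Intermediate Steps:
V(D) = -2 - 4/D
J(g) = 2*g*(-33 + g) (J(g) = (2*g)*(-33 + g) = 2*g*(-33 + g))
(J(-14) + V(36))² = (2*(-14)*(-33 - 14) + (-2 - 4/36))² = (2*(-14)*(-47) + (-2 - 4*1/36))² = (1316 + (-2 - ⅑))² = (1316 - 19/9)² = (11825/9)² = 139830625/81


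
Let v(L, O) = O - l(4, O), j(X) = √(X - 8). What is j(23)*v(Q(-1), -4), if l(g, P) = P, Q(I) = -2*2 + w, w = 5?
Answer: 0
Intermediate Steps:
Q(I) = 1 (Q(I) = -2*2 + 5 = -4 + 5 = 1)
j(X) = √(-8 + X)
v(L, O) = 0 (v(L, O) = O - O = 0)
j(23)*v(Q(-1), -4) = √(-8 + 23)*0 = √15*0 = 0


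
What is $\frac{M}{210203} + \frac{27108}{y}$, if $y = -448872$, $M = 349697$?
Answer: $\frac{12605917405}{7862853418} \approx 1.6032$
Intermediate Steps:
$\frac{M}{210203} + \frac{27108}{y} = \frac{349697}{210203} + \frac{27108}{-448872} = 349697 \cdot \frac{1}{210203} + 27108 \left(- \frac{1}{448872}\right) = \frac{349697}{210203} - \frac{2259}{37406} = \frac{12605917405}{7862853418}$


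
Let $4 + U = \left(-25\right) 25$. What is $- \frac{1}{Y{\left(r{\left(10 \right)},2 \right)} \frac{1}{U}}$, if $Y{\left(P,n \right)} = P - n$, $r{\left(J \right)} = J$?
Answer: $\frac{629}{8} \approx 78.625$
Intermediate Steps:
$U = -629$ ($U = -4 - 625 = -629$)
$- \frac{1}{Y{\left(r{\left(10 \right)},2 \right)} \frac{1}{U}} = - \frac{1}{\left(10 - 2\right) \frac{1}{-629}} = - \frac{1}{\left(10 - 2\right) \left(- \frac{1}{629}\right)} = - \frac{1}{8 \left(- \frac{1}{629}\right)} = - \frac{1}{- \frac{8}{629}} = \left(-1\right) \left(- \frac{629}{8}\right) = \frac{629}{8}$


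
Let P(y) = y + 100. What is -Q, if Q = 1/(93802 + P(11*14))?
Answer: -1/94056 ≈ -1.0632e-5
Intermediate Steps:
P(y) = 100 + y
Q = 1/94056 (Q = 1/(93802 + (100 + 11*14)) = 1/(93802 + (100 + 154)) = 1/(93802 + 254) = 1/94056 ≈ 1.0632e-5)
-Q = -1*1/94056 = -1/94056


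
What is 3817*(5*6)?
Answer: 114510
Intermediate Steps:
3817*(5*6) = 3817*30 = 114510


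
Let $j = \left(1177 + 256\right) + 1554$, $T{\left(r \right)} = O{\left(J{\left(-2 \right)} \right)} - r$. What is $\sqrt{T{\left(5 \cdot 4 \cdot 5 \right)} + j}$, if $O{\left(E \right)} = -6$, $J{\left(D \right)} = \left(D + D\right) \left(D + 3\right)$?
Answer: $\sqrt{2881} \approx 53.675$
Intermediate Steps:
$J{\left(D \right)} = 2 D \left(3 + D\right)$
$T{\left(r \right)} = -6 - r$
$j = 2987$ ($j = 1433 + 1554 = 2987$)
$\sqrt{T{\left(5 \cdot 4 \cdot 5 \right)} + j} = \sqrt{\left(-6 - 5 \cdot 4 \cdot 5\right) + 2987} = \sqrt{\left(-6 - 20 \cdot 5\right) + 2987} = \sqrt{\left(-6 - 100\right) + 2987} = \sqrt{-106 + 2987} = \sqrt{2881}$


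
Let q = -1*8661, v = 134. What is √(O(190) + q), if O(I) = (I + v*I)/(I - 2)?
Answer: I*√75323046/94 ≈ 92.329*I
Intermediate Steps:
q = -8661
O(I) = 135*I/(-2 + I) (O(I) = (I + 134*I)/(I - 2) = (135*I)/(-2 + I) = 135*I/(-2 + I))
√(O(190) + q) = √(135*190/(-2 + 190) - 8661) = √(135*190/188 - 8661) = √(135*190*(1/188) - 8661) = √(12825/94 - 8661) = √(-801309/94) = I*√75323046/94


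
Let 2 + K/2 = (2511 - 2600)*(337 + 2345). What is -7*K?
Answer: 3341800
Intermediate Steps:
K = -477400 (K = -4 + 2*((2511 - 2600)*(337 + 2345)) = -4 + 2*(-89*2682) = -4 + 2*(-238698) = -4 - 477396 = -477400)
-7*K = -7*(-477400) = 3341800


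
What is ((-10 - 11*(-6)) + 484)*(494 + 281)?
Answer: 418500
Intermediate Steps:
((-10 - 11*(-6)) + 484)*(494 + 281) = ((-10 + 66) + 484)*775 = (56 + 484)*775 = 540*775 = 418500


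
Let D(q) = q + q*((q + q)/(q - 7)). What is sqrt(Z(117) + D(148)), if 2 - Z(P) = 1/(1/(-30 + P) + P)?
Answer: sqrt(237289906780185)/717690 ≈ 21.464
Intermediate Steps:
Z(P) = 2 - 1/(P + 1/(-30 + P)) (Z(P) = 2 - 1/(1/(-30 + P) + P) = 2 - 1/(P + 1/(-30 + P)))
D(q) = q + 2*q**2/(-7 + q) (D(q) = q + q*((2*q)/(-7 + q)) = q + q*(2*q/(-7 + q)) = q + 2*q**2/(-7 + q))
sqrt(Z(117) + D(148)) = sqrt((32 - 61*117 + 2*117**2)/(1 + 117**2 - 30*117) + 148*(-7 + 3*148)/(-7 + 148)) = sqrt((32 - 7137 + 2*13689)/(1 + 13689 - 3510) + 148*(-7 + 444)/141) = sqrt((32 - 7137 + 27378)/10180 + 148*(1/141)*437) = sqrt((1/10180)*20273 + 64676/141) = sqrt(20273/10180 + 64676/141) = sqrt(661260173/1435380) = sqrt(237289906780185)/717690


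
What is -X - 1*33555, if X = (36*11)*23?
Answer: -42663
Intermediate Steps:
X = 9108 (X = 396*23 = 9108)
-X - 1*33555 = -1*9108 - 1*33555 = -9108 - 33555 = -42663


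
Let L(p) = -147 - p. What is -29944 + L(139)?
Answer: -30230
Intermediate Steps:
-29944 + L(139) = -29944 + (-147 - 1*139) = -29944 + (-147 - 139) = -29944 - 286 = -30230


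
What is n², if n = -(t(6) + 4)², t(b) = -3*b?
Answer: 38416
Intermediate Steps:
n = -196 (n = -(-3*6 + 4)² = -(-18 + 4)² = -1*(-14)² = -1*196 = -196)
n² = (-196)² = 38416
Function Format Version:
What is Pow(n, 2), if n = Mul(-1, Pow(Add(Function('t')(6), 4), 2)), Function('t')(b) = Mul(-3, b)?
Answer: 38416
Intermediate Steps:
n = -196 (n = Mul(-1, Pow(Add(Mul(-3, 6), 4), 2)) = Mul(-1, Pow(Add(-18, 4), 2)) = Mul(-1, Pow(-14, 2)) = Mul(-1, 196) = -196)
Pow(n, 2) = Pow(-196, 2) = 38416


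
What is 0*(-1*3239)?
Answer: 0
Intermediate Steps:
0*(-1*3239) = 0*(-3239) = 0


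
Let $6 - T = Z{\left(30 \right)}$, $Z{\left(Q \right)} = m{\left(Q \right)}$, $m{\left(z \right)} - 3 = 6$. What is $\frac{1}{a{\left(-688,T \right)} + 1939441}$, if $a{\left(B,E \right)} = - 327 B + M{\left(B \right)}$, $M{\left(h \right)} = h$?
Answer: $\frac{1}{2163729} \approx 4.6217 \cdot 10^{-7}$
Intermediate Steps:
$m{\left(z \right)} = 9$ ($m{\left(z \right)} = 3 + 6 = 9$)
$Z{\left(Q \right)} = 9$
$T = -3$ ($T = 6 - 9 = -3$)
$a{\left(B,E \right)} = - 326 B$ ($a{\left(B,E \right)} = - 327 B + B = - 326 B$)
$\frac{1}{a{\left(-688,T \right)} + 1939441} = \frac{1}{\left(-326\right) \left(-688\right) + 1939441} = \frac{1}{224288 + 1939441} = \frac{1}{2163729}$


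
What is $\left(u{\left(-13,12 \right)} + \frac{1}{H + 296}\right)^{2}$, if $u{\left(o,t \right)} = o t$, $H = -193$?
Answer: $\frac{258148489}{10609} \approx 24333.0$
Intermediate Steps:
$\left(u{\left(-13,12 \right)} + \frac{1}{H + 296}\right)^{2} = \left(\left(-13\right) 12 + \frac{1}{-193 + 296}\right)^{2} = \left(-156 + \frac{1}{103}\right)^{2} = \left(- \frac{16067}{103}\right)^{2} = \frac{258148489}{10609}$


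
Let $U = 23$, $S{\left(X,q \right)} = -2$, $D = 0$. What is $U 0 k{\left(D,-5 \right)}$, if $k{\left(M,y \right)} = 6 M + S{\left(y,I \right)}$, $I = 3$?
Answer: $0$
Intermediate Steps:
$k{\left(M,y \right)} = -2 + 6 M$ ($k{\left(M,y \right)} = 6 M - 2 = -2 + 6 M$)
$U 0 k{\left(D,-5 \right)} = 23 \cdot 0 \left(-2 + 6 \cdot 0\right) = 0 \left(-2 + 0\right) = 0 \left(-2\right) = 0$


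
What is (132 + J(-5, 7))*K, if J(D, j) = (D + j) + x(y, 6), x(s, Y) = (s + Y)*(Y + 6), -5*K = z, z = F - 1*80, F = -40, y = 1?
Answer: 5232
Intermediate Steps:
z = -120 (z = -40 - 1*80 = -40 - 80 = -120)
K = 24 (K = -1/5*(-120) = 24)
x(s, Y) = (6 + Y)*(Y + s) (x(s, Y) = (Y + s)*(6 + Y) = (6 + Y)*(Y + s))
J(D, j) = 84 + D + j (J(D, j) = (D + j) + (6**2 + 6*6 + 6*1 + 6*1) = (D + j) + (36 + 36 + 6 + 6) = (D + j) + 84 = 84 + D + j)
(132 + J(-5, 7))*K = (132 + (84 - 5 + 7))*24 = (132 + 86)*24 = 218*24 = 5232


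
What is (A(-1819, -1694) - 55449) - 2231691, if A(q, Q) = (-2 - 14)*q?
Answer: -2258036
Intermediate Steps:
A(q, Q) = -16*q
(A(-1819, -1694) - 55449) - 2231691 = (-16*(-1819) - 55449) - 2231691 = (29104 - 55449) - 2231691 = -26345 - 2231691 = -2258036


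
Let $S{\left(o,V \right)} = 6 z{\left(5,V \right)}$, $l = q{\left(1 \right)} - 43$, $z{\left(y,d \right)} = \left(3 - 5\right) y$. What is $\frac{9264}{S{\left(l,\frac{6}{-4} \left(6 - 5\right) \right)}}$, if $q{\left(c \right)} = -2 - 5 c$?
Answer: $- \frac{772}{5} \approx -154.4$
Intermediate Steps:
$z{\left(y,d \right)} = - 2 y$
$l = -50$ ($l = \left(-2 - 5\right) - 43 = -7 - 43 = -50$)
$S{\left(o,V \right)} = -60$ ($S{\left(o,V \right)} = 6 \left(\left(-2\right) 5\right) = 6 \left(-10\right) = -60$)
$\frac{9264}{S{\left(l,\frac{6}{-4} \left(6 - 5\right) \right)}} = \frac{9264}{-60} = 9264 \left(- \frac{1}{60}\right) = - \frac{772}{5}$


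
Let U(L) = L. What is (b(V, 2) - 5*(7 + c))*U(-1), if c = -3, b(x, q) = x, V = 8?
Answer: 12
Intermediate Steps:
(b(V, 2) - 5*(7 + c))*U(-1) = (8 - 5*(7 - 3))*(-1) = (8 - 5*4)*(-1) = (8 - 20)*(-1) = -12*(-1) = 12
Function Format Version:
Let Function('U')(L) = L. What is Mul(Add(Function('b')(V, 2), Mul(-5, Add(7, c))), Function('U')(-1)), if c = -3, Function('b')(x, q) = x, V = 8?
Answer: 12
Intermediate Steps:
Mul(Add(Function('b')(V, 2), Mul(-5, Add(7, c))), Function('U')(-1)) = Mul(Add(8, Mul(-5, Add(7, -3))), -1) = Mul(Add(8, Mul(-5, 4)), -1) = Mul(Add(8, -20), -1) = Mul(-12, -1) = 12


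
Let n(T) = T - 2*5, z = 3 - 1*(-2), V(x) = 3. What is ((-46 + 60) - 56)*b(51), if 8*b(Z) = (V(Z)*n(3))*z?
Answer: 2205/4 ≈ 551.25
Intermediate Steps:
z = 5 (z = 3 + 2 = 5)
n(T) = -10 + T (n(T) = T - 10 = -10 + T)
b(Z) = -105/8 (b(Z) = ((3*(-10 + 3))*5)/8 = ((3*(-7))*5)/8 = (-21*5)/8 = (⅛)*(-105) = -105/8)
((-46 + 60) - 56)*b(51) = ((-46 + 60) - 56)*(-105/8) = (14 - 56)*(-105/8) = -42*(-105/8) = 2205/4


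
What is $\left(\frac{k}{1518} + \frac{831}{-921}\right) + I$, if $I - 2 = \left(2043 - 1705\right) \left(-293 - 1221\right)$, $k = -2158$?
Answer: $- \frac{119240283986}{233013} \approx -5.1173 \cdot 10^{5}$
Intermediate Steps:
$I = -511730$ ($I = 2 + \left(2043 - 1705\right) \left(-293 - 1221\right) = 2 + 338 \left(-1514\right) = 2 - 511732 = -511730$)
$\left(\frac{k}{1518} + \frac{831}{-921}\right) + I = \left(- \frac{2158}{1518} + \frac{831}{-921}\right) - 511730 = \left(\left(-2158\right) \frac{1}{1518} + 831 \left(- \frac{1}{921}\right)\right) - 511730 = \left(- \frac{1079}{759} - \frac{277}{307}\right) - 511730 = - \frac{541496}{233013} - 511730 = - \frac{119240283986}{233013}$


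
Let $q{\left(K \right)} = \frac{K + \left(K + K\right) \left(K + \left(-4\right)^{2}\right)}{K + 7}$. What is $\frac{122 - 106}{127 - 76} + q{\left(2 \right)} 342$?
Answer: $\frac{143428}{51} \approx 2812.3$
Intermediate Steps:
$q{\left(K \right)} = \frac{K + 2 K \left(16 + K\right)}{7 + K}$ ($q{\left(K \right)} = \frac{K + 2 K \left(K + 16\right)}{7 + K} = \frac{K + 2 K \left(16 + K\right)}{7 + K}$)
$\frac{122 - 106}{127 - 76} + q{\left(2 \right)} 342 = \frac{122 - 106}{127 - 76} + \frac{2 \left(33 + 2 \cdot 2\right)}{7 + 2} \cdot 342 = \frac{16}{51} + \frac{2 \left(33 + 4\right)}{9} \cdot 342 = 16 \cdot \frac{1}{51} + 2 \cdot \frac{1}{9} \cdot 37 \cdot 342 = \frac{16}{51} + \frac{74}{9} \cdot 342 = \frac{16}{51} + 2812 = \frac{143428}{51}$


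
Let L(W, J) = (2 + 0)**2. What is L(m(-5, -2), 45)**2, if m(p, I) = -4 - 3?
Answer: 16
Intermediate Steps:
m(p, I) = -7
L(W, J) = 4 (L(W, J) = 2**2 = 4)
L(m(-5, -2), 45)**2 = 4**2 = 16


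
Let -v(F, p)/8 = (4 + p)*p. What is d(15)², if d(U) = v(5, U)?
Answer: 5198400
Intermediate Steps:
v(F, p) = -8*p*(4 + p) (v(F, p) = -8*(4 + p)*p = -8*p*(4 + p))
d(U) = -8*U*(4 + U)
d(15)² = (-8*15*(4 + 15))² = (-8*15*19)² = (-2280)² = 5198400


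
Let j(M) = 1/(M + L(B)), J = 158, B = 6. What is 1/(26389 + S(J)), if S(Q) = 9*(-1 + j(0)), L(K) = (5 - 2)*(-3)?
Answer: 1/26379 ≈ 3.7909e-5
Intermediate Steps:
L(K) = -9 (L(K) = 3*(-3) = -9)
j(M) = 1/(-9 + M) (j(M) = 1/(M - 9) = 1/(-9 + M))
S(Q) = -10 (S(Q) = 9*(-1 + 1/(-9 + 0)) = 9*(-1 + 1/(-9)) = 9*(-1 - 1/9) = 9*(-10/9) = -10)
1/(26389 + S(J)) = 1/(26389 - 10) = 1/26379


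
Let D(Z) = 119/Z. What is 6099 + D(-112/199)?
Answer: 94201/16 ≈ 5887.6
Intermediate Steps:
6099 + D(-112/199) = 6099 + 119/((-112/199)) = 6099 + 119/((-112*1/199)) = 6099 + 119/(-112/199) = 6099 + 119*(-199/112) = 6099 - 3383/16 = 94201/16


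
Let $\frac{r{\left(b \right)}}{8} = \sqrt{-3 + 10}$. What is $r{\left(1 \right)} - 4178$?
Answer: $-4178 + 8 \sqrt{7} \approx -4156.8$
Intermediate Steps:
$r{\left(b \right)} = 8 \sqrt{7}$ ($r{\left(b \right)} = 8 \sqrt{-3 + 10} = 8 \sqrt{7}$)
$r{\left(1 \right)} - 4178 = 8 \sqrt{7} - 4178 = -4178 + 8 \sqrt{7}$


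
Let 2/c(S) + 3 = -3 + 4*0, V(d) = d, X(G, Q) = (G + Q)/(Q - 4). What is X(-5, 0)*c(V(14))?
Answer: -5/12 ≈ -0.41667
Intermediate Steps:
X(G, Q) = (G + Q)/(-4 + Q)
c(S) = -⅓ (c(S) = 2/(-3 + (-3 + 4*0)) = 2/(-3 + (-3 + 0)) = 2/(-3 - 3) = 2/(-6) = 2*(-⅙) = -⅓)
X(-5, 0)*c(V(14)) = ((-5 + 0)/(-4 + 0))*(-⅓) = (-5/(-4))*(-⅓) = -¼*(-5)*(-⅓) = (5/4)*(-⅓) = -5/12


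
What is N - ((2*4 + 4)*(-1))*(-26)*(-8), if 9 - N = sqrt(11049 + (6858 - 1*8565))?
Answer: 2505 - 3*sqrt(1038) ≈ 2408.3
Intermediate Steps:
N = 9 - 3*sqrt(1038) (N = 9 - sqrt(11049 + (6858 - 1*8565)) = 9 - sqrt(11049 + (6858 - 8565)) = 9 - sqrt(11049 - 1707) = 9 - sqrt(9342) = 9 - 3*sqrt(1038) ≈ -87.654)
N - ((2*4 + 4)*(-1))*(-26)*(-8) = (9 - 3*sqrt(1038)) - ((2*4 + 4)*(-1))*(-26)*(-8) = (9 - 3*sqrt(1038)) - ((8 + 4)*(-1))*(-26)*(-8) = (9 - 3*sqrt(1038)) - (12*(-1))*(-26)*(-8) = (9 - 3*sqrt(1038)) - (-12*(-26))*(-8) = (9 - 3*sqrt(1038)) - 312*(-8) = (9 - 3*sqrt(1038)) - 1*(-2496) = (9 - 3*sqrt(1038)) + 2496 = 2505 - 3*sqrt(1038)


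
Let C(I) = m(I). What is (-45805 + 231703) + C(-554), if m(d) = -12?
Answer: 185886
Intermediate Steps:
C(I) = -12
(-45805 + 231703) + C(-554) = (-45805 + 231703) - 12 = 185898 - 12 = 185886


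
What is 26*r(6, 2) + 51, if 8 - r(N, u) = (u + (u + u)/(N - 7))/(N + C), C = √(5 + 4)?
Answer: 2383/9 ≈ 264.78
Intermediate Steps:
C = 3 (C = √9 = 3)
r(N, u) = 8 - (u + 2*u/(-7 + N))/(3 + N) (r(N, u) = 8 - (u + (u + u)/(N - 7))/(N + 3) = 8 - (u + (2*u)/(-7 + N))/(3 + N) = 8 - (u + 2*u/(-7 + N))/(3 + N))
26*r(6, 2) + 51 = 26*((168 - 8*6² - 5*2 + 32*6 + 6*2)/(21 - 1*6² + 4*6)) + 51 = 26*((168 - 8*36 - 10 + 192 + 12)/(21 - 1*36 + 24)) + 51 = 26*((168 - 288 - 10 + 192 + 12)/(21 - 36 + 24)) + 51 = 26*(74/9) + 51 = 1924/9 + 51 = 2383/9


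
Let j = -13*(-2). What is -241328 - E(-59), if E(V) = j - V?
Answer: -241413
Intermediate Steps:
j = 26
E(V) = 26 - V
-241328 - E(-59) = -241328 - (26 - 1*(-59)) = -241328 - (26 + 59) = -241328 - 1*85 = -241328 - 85 = -241413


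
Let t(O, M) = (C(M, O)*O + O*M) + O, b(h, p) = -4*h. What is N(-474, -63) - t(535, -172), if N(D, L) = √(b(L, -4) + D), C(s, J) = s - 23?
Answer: 195810 + I*√222 ≈ 1.9581e+5 + 14.9*I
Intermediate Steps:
C(s, J) = -23 + s
N(D, L) = √(D - 4*L) (N(D, L) = √(-4*L + D) = √(D - 4*L))
t(O, M) = O + M*O + O*(-23 + M) (t(O, M) = ((-23 + M)*O + O*M) + O = (O*(-23 + M) + M*O) + O = (M*O + O*(-23 + M)) + O = O + M*O + O*(-23 + M))
N(-474, -63) - t(535, -172) = √(-474 - 4*(-63)) - 2*535*(-11 - 172) = √(-474 + 252) - 2*535*(-183) = √(-222) - 1*(-195810) = I*√222 + 195810 = 195810 + I*√222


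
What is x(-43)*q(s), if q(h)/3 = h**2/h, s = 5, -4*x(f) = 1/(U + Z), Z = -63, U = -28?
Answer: 15/364 ≈ 0.041209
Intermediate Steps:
x(f) = 1/364 (x(f) = -1/(4*(-28 - 63)) = -1/4/(-91) = -1/4*(-1/91) = 1/364)
q(h) = 3*h (q(h) = 3*(h**2/h) = 3*h)
x(-43)*q(s) = (3*5)/364 = (1/364)*15 = 15/364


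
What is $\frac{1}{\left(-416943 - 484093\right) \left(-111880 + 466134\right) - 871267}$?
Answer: $- \frac{1}{319196478411} \approx -3.1329 \cdot 10^{-12}$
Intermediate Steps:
$\frac{1}{\left(-416943 - 484093\right) \left(-111880 + 466134\right) - 871267} = \frac{1}{\left(-901036\right) 354254 - 871267} = \frac{1}{-319195607144 - 871267} = \frac{1}{-319196478411} = - \frac{1}{319196478411}$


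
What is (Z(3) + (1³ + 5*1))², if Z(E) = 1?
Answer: 49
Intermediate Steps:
(Z(3) + (1³ + 5*1))² = (1 + (1³ + 5*1))² = (1 + (1 + 5))² = (1 + 6)² = 7² = 49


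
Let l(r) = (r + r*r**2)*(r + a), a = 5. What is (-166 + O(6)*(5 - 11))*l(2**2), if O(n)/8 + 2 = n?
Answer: -219096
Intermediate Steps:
O(n) = -16 + 8*n
l(r) = (5 + r)*(r + r**3) (l(r) = (r + r*r**2)*(r + 5) = (r + r**3)*(5 + r) = (5 + r)*(r + r**3))
(-166 + O(6)*(5 - 11))*l(2**2) = (-166 + (-16 + 8*6)*(5 - 11))*(2**2*(5 + 2**2 + (2**2)**3 + 5*(2**2)**2)) = (-166 + (-16 + 48)*(-6))*(4*(5 + 4 + 4**3 + 5*4**2)) = (-166 + 32*(-6))*(4*(5 + 4 + 64 + 5*16)) = (-166 - 192)*(4*(5 + 4 + 64 + 80)) = -1432*153 = -358*612 = -219096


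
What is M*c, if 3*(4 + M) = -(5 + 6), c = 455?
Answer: -10465/3 ≈ -3488.3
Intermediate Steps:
M = -23/3 (M = -4 + (-(5 + 6))/3 = -4 + (-1*11)/3 = -4 + (⅓)*(-11) = -4 - 11/3 = -23/3 ≈ -7.6667)
M*c = -23/3*455 = -10465/3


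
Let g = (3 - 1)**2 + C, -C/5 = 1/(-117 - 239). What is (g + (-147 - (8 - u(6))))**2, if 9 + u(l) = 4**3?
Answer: 1167657241/126736 ≈ 9213.3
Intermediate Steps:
C = 5/356 (C = -5/(-117 - 239) = -5/(-356) = -5*(-1/356) = 5/356 ≈ 0.014045)
u(l) = 55 (u(l) = -9 + 4**3 = -9 + 64 = 55)
g = 1429/356 (g = (3 - 1)**2 + 5/356 = 2**2 + 5/356 = 4 + 5/356 = 1429/356 ≈ 4.0140)
(g + (-147 - (8 - u(6))))**2 = (1429/356 + (-147 - (8 - 1*55)))**2 = (1429/356 + (-147 - (8 - 55)))**2 = (1429/356 + (-147 - 1*(-47)))**2 = (1429/356 + (-147 + 47))**2 = (1429/356 - 100)**2 = (-34171/356)**2 = 1167657241/126736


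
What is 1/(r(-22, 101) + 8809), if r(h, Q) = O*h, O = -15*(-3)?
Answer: 1/7819 ≈ 0.00012789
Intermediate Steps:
O = 45
r(h, Q) = 45*h
1/(r(-22, 101) + 8809) = 1/(45*(-22) + 8809) = 1/(-990 + 8809) = 1/7819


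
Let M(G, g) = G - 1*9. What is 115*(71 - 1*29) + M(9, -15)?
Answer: 4830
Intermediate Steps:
M(G, g) = -9 + G (M(G, g) = G - 9 = -9 + G)
115*(71 - 1*29) + M(9, -15) = 115*(71 - 1*29) + (-9 + 9) = 115*(71 - 29) + 0 = 115*42 + 0 = 4830 + 0 = 4830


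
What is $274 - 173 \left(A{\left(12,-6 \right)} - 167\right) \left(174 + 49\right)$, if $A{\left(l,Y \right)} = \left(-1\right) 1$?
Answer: $6481546$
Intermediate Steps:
$A{\left(l,Y \right)} = -1$
$274 - 173 \left(A{\left(12,-6 \right)} - 167\right) \left(174 + 49\right) = 274 - 173 \left(-1 - 167\right) \left(174 + 49\right) = 274 - 173 \left(\left(-168\right) 223\right) = 274 - -6481272 = 274 + 6481272 = 6481546$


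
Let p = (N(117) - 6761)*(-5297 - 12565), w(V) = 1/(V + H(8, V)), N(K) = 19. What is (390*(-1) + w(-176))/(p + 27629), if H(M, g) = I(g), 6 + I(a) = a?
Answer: -139621/43122257414 ≈ -3.2378e-6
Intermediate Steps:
I(a) = -6 + a
H(M, g) = -6 + g
w(V) = 1/(-6 + 2*V) (w(V) = 1/(V + (-6 + V)) = 1/(-6 + 2*V))
p = 120425604 (p = (19 - 6761)*(-5297 - 12565) = -6742*(-17862) = 120425604)
(390*(-1) + w(-176))/(p + 27629) = (390*(-1) + 1/(2*(-3 - 176)))/(120425604 + 27629) = (-390 + (½)/(-179))/120453233 = (-390 + (½)*(-1/179))*(1/120453233) = (-390 - 1/358)*(1/120453233) = -139621/358*1/120453233 = -139621/43122257414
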